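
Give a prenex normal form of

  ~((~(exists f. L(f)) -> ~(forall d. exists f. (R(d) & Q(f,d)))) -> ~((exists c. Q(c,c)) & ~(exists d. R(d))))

First replace A → B with ¬A ∨ B.
  ~(~(~~(exists f. L(f)) | ~(forall d. exists f. (R(d) & Q(f,d)))) | ~((exists c. Q(c,c)) & ~(exists d. R(d))))
Drive negations inward (¬∀x A ≡ ∃x ¬A, ¬∃x A ≡ ∀x ¬A, De Morgan for ∧/∨):
  ((exists f. L(f)) | (exists d. forall f. (~R(d) | ~Q(f,d)))) & (exists c. Q(c,c)) & (forall d. ~R(d))
Rename bound variables to avoid capture: f↦x, d↦z.
  ((exists f. L(f)) | (exists d. forall x. (~R(d) | ~Q(x,d)))) & (exists c. Q(c,c)) & (forall z. ~R(z))
Finally move all quantifiers to the prefix:
  exists f. exists d. forall x. exists c. forall z. ((L(f) | ~R(d) | ~Q(x,d)) & Q(c,c) & ~R(z))

exists f. exists d. forall x. exists c. forall z. ((L(f) | ~R(d) | ~Q(x,d)) & Q(c,c) & ~R(z))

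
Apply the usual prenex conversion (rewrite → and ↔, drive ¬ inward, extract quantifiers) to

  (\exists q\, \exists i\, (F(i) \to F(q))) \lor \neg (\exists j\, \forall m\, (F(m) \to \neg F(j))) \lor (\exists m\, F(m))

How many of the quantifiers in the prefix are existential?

4

Rewrite implications/biconditionals: A → B as ¬A ∨ B.
  (\exists q\, \exists i\, (\neg F(i) \lor F(q))) \lor \neg (\exists j\, \forall m\, (\neg F(m) \lor \neg F(j))) \lor (\exists m\, F(m))
Move each ¬ inward, flipping quantifiers it crosses:
  (\exists q\, \exists i\, (\neg F(i) \lor F(q))) \lor (\forall j\, \exists m\, (F(m) \land F(j))) \lor (\exists m\, F(m))
Rename bound variables to avoid capture: m↦z1.
  (\exists q\, \exists i\, (\neg F(i) \lor F(q))) \lor (\forall j\, \exists m\, (F(m) \land F(j))) \lor (\exists z1\, F(z1))
Extract every quantifier outward, since the variables are now distinct and don't occur free across branches:
  \exists q\, \exists i\, \forall j\, \exists m\, \exists z1\, (\neg F(i) \lor F(q) \lor F(m) \land F(j) \lor F(z1))
The prefix is \exists q \exists i \forall j \exists m \exists z1: 1 universal, 4 existential.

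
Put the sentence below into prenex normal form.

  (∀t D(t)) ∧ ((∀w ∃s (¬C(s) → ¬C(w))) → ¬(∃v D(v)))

Rewrite implications/biconditionals: A → B as ¬A ∨ B.
  (∀t D(t)) ∧ (¬(∀w ∃s (¬¬C(s) ∨ ¬C(w))) ∨ ¬(∃v D(v)))
Drive negations inward (¬∀x A ≡ ∃x ¬A, ¬∃x A ≡ ∀x ¬A, De Morgan for ∧/∨):
  (∀t D(t)) ∧ ((∃w ∀s (¬C(s) ∧ C(w))) ∨ (∀v ¬D(v)))
All bound variables are already distinct, so no renaming is needed.
Extract every quantifier outward, since the variables are now distinct and don't occur free across branches:
  ∀t ∃w ∀s ∀v (D(t) ∧ (¬C(s) ∧ C(w) ∨ ¬D(v)))

∀t ∃w ∀s ∀v (D(t) ∧ (¬C(s) ∧ C(w) ∨ ¬D(v)))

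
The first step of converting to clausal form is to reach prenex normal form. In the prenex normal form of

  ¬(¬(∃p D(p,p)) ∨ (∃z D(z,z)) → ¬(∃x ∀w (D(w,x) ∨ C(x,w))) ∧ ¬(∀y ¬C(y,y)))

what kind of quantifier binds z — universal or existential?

existential

First replace A → B with ¬A ∨ B.
  ¬(¬(¬(∃p D(p,p)) ∨ (∃z D(z,z))) ∨ ¬(∃x ∀w (D(w,x) ∨ C(x,w))) ∧ ¬(∀y ¬C(y,y)))
Drive negations inward (¬∀x A ≡ ∃x ¬A, ¬∃x A ≡ ∀x ¬A, De Morgan for ∧/∨):
  ((∀p ¬D(p,p)) ∨ (∃z D(z,z))) ∧ ((∃x ∀w (D(w,x) ∨ C(x,w))) ∨ (∀y ¬C(y,y)))
All bound variables are already distinct, so no renaming is needed.
Pull the quantifiers to the front (each side's bound variable is not free in the other side):
  ∀p ∃z ∃x ∀w ∀y ((¬D(p,p) ∨ D(z,z)) ∧ (D(w,x) ∨ C(x,w) ∨ ¬C(y,y)))
The quantifier ∃z sits under an even number of negations (counting the antecedent side of each →), so it remains existential.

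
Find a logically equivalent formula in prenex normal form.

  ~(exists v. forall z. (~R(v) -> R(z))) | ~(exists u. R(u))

Rewrite implications/biconditionals: A → B as ¬A ∨ B.
  ~(exists v. forall z. (~~R(v) | R(z))) | ~(exists u. R(u))
Drive negations inward (¬∀x A ≡ ∃x ¬A, ¬∃x A ≡ ∀x ¬A, De Morgan for ∧/∨):
  (forall v. exists z. (~R(v) & ~R(z))) | (forall u. ~R(u))
All bound variables are already distinct, so no renaming is needed.
Finally move all quantifiers to the prefix:
  forall v. exists z. forall u. (~R(v) & ~R(z) | ~R(u))

forall v. exists z. forall u. (~R(v) & ~R(z) | ~R(u))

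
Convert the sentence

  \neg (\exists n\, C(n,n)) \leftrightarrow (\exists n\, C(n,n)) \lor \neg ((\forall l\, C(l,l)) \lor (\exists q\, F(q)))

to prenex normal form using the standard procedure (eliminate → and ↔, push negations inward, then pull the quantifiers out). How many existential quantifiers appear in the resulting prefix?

4

First replace A → B with ¬A ∨ B; A ↔ B as (¬A ∨ B) ∧ (¬B ∨ A).
  (\neg \neg (\exists n\, C(n,n)) \lor (\exists n\, C(n,n)) \lor \neg ((\forall l\, C(l,l)) \lor (\exists q\, F(q)))) \land (\neg ((\exists n\, C(n,n)) \lor \neg ((\forall l\, C(l,l)) \lor (\exists q\, F(q)))) \lor \neg (\exists n\, C(n,n)))
Push ¬ through the quantifiers and connectives to reach negation normal form:
  ((\exists n\, C(n,n)) \lor (\exists n\, C(n,n)) \lor (\exists l\, \neg C(l,l)) \land (\forall q\, \neg F(q))) \land ((\forall n\, \neg C(n,n)) \land ((\forall l\, C(l,l)) \lor (\exists q\, F(q))) \lor (\forall n\, \neg C(n,n)))
Rename bound variables to avoid capture: n↦a, n↦p, l↦y1, q↦z1, n↦s.
  ((\exists n\, C(n,n)) \lor (\exists a\, C(a,a)) \lor (\exists l\, \neg C(l,l)) \land (\forall q\, \neg F(q))) \land ((\forall p\, \neg C(p,p)) \land ((\forall y1\, C(y1,y1)) \lor (\exists z1\, F(z1))) \lor (\forall s\, \neg C(s,s)))
Finally move all quantifiers to the prefix:
  \exists n\, \exists a\, \exists l\, \forall q\, \forall p\, \forall y1\, \exists z1\, \forall s\, ((C(n,n) \lor C(a,a) \lor \neg C(l,l) \land \neg F(q)) \land (\neg C(p,p) \land (C(y1,y1) \lor F(z1)) \lor \neg C(s,s)))
The prefix is \exists n \exists a \exists l \forall q \forall p \forall y1 \exists z1 \forall s: 4 universal, 4 existential.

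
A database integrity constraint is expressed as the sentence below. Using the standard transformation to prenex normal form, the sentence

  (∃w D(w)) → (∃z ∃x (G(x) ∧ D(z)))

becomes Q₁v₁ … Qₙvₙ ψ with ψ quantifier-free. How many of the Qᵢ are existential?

2

Rewrite implications/biconditionals: A → B as ¬A ∨ B.
  ¬(∃w D(w)) ∨ (∃z ∃x (G(x) ∧ D(z)))
Drive negations inward (¬∀x A ≡ ∃x ¬A, ¬∃x A ≡ ∀x ¬A, De Morgan for ∧/∨):
  (∀w ¬D(w)) ∨ (∃z ∃x (G(x) ∧ D(z)))
All bound variables are already distinct, so no renaming is needed.
Pull the quantifiers to the front (each side's bound variable is not free in the other side):
  ∀w ∃z ∃x (¬D(w) ∨ G(x) ∧ D(z))
The prefix is ∀w ∃z ∃x: 1 universal, 2 existential.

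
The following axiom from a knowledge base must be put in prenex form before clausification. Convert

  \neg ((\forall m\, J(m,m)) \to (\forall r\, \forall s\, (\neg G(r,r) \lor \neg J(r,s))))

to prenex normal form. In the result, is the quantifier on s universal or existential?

Rewrite implications/biconditionals: A → B as ¬A ∨ B.
  \neg (\neg (\forall m\, J(m,m)) \lor (\forall r\, \forall s\, (\neg G(r,r) \lor \neg J(r,s))))
Drive negations inward (¬∀x A ≡ ∃x ¬A, ¬∃x A ≡ ∀x ¬A, De Morgan for ∧/∨):
  (\forall m\, J(m,m)) \land (\exists r\, \exists s\, (G(r,r) \land J(r,s)))
All bound variables are already distinct, so no renaming is needed.
Finally move all quantifiers to the prefix:
  \forall m\, \exists r\, \exists s\, (J(m,m) \land G(r,r) \land J(r,s))
The quantifier \forall s sits under an odd number of negations (counting the antecedent side of each →), so it flips to \exists s.

existential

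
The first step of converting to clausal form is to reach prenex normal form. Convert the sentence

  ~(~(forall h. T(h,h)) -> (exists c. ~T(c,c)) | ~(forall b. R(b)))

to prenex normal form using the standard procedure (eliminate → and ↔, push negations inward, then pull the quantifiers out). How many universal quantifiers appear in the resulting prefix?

2

Rewrite implications/biconditionals: A → B as ¬A ∨ B.
  ~(~~(forall h. T(h,h)) | (exists c. ~T(c,c)) | ~(forall b. R(b)))
Push ¬ through the quantifiers and connectives to reach negation normal form:
  (exists h. ~T(h,h)) & (forall c. T(c,c)) & (forall b. R(b))
Pull the quantifiers to the front (each side's bound variable is not free in the other side):
  exists h. forall c. forall b. (~T(h,h) & T(c,c) & R(b))
The prefix is exists h forall c forall b: 2 universal, 1 existential.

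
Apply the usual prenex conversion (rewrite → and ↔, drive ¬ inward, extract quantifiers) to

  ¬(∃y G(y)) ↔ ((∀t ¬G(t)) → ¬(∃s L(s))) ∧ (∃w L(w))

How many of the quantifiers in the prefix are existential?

First replace A → B with ¬A ∨ B; A ↔ B as (¬A ∨ B) ∧ (¬B ∨ A).
  (¬¬(∃y G(y)) ∨ (¬(∀t ¬G(t)) ∨ ¬(∃s L(s))) ∧ (∃w L(w))) ∧ (¬((¬(∀t ¬G(t)) ∨ ¬(∃s L(s))) ∧ (∃w L(w))) ∨ ¬(∃y G(y)))
Push ¬ through the quantifiers and connectives to reach negation normal form:
  ((∃y G(y)) ∨ ((∃t G(t)) ∨ (∀s ¬L(s))) ∧ (∃w L(w))) ∧ ((∀t ¬G(t)) ∧ (∃s L(s)) ∨ (∀w ¬L(w)) ∨ (∀y ¬G(y)))
Standardize variables apart so no two quantifiers bind the same name: t↦v, s↦q, w↦u, y↦y1.
  ((∃y G(y)) ∨ ((∃t G(t)) ∨ (∀s ¬L(s))) ∧ (∃w L(w))) ∧ ((∀v ¬G(v)) ∧ (∃q L(q)) ∨ (∀u ¬L(u)) ∨ (∀y1 ¬G(y1)))
Pull the quantifiers to the front (each side's bound variable is not free in the other side):
  ∃y ∃t ∀s ∃w ∀v ∃q ∀u ∀y1 ((G(y) ∨ (G(t) ∨ ¬L(s)) ∧ L(w)) ∧ (¬G(v) ∧ L(q) ∨ ¬L(u) ∨ ¬G(y1)))
The prefix is ∃y ∃t ∀s ∃w ∀v ∃q ∀u ∀y1: 4 universal, 4 existential.

4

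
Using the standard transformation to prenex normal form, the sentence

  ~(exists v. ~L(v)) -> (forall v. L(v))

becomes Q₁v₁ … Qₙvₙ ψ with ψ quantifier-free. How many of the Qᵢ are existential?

First replace A → B with ¬A ∨ B.
  ~~(exists v. ~L(v)) | (forall v. L(v))
Move each ¬ inward, flipping quantifiers it crosses:
  (exists v. ~L(v)) | (forall v. L(v))
Standardize variables apart so no two quantifiers bind the same name: v↦w1.
  (exists v. ~L(v)) | (forall w1. L(w1))
Pull the quantifiers to the front (each side's bound variable is not free in the other side):
  exists v. forall w1. (~L(v) | L(w1))
The prefix is exists v forall w1: 1 universal, 1 existential.

1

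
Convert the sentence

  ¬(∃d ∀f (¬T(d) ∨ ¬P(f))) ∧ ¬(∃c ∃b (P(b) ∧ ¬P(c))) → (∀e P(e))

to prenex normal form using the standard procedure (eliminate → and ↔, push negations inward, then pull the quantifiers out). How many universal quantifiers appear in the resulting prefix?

Eliminate → and ↔ using ¬ and ∨.
  ¬(¬(∃d ∀f (¬T(d) ∨ ¬P(f))) ∧ ¬(∃c ∃b (P(b) ∧ ¬P(c)))) ∨ (∀e P(e))
Drive negations inward (¬∀x A ≡ ∃x ¬A, ¬∃x A ≡ ∀x ¬A, De Morgan for ∧/∨):
  (∃d ∀f (¬T(d) ∨ ¬P(f))) ∨ (∃c ∃b (P(b) ∧ ¬P(c))) ∨ (∀e P(e))
All bound variables are already distinct, so no renaming is needed.
Extract every quantifier outward, since the variables are now distinct and don't occur free across branches:
  ∃d ∀f ∃c ∃b ∀e (¬T(d) ∨ ¬P(f) ∨ P(b) ∧ ¬P(c) ∨ P(e))
The prefix is ∃d ∀f ∃c ∃b ∀e: 2 universal, 3 existential.

2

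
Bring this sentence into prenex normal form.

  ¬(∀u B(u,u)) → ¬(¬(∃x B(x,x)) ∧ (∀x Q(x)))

∀u ∃x ∃q (B(u,u) ∨ B(x,x) ∨ ¬Q(q))

First replace A → B with ¬A ∨ B.
  ¬¬(∀u B(u,u)) ∨ ¬(¬(∃x B(x,x)) ∧ (∀x Q(x)))
Drive negations inward (¬∀x A ≡ ∃x ¬A, ¬∃x A ≡ ∀x ¬A, De Morgan for ∧/∨):
  (∀u B(u,u)) ∨ (∃x B(x,x)) ∨ (∃x ¬Q(x))
Standardize variables apart so no two quantifiers bind the same name: x↦q.
  (∀u B(u,u)) ∨ (∃x B(x,x)) ∨ (∃q ¬Q(q))
Extract every quantifier outward, since the variables are now distinct and don't occur free across branches:
  ∀u ∃x ∃q (B(u,u) ∨ B(x,x) ∨ ¬Q(q))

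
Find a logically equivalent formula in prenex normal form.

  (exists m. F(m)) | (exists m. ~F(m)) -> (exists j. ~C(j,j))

forall m. forall v. exists j. (~F(m) & F(v) | ~C(j,j))

Rewrite implications/biconditionals: A → B as ¬A ∨ B.
  ~((exists m. F(m)) | (exists m. ~F(m))) | (exists j. ~C(j,j))
Drive negations inward (¬∀x A ≡ ∃x ¬A, ¬∃x A ≡ ∀x ¬A, De Morgan for ∧/∨):
  (forall m. ~F(m)) & (forall m. F(m)) | (exists j. ~C(j,j))
Standardize variables apart so no two quantifiers bind the same name: m↦v.
  (forall m. ~F(m)) & (forall v. F(v)) | (exists j. ~C(j,j))
Extract every quantifier outward, since the variables are now distinct and don't occur free across branches:
  forall m. forall v. exists j. (~F(m) & F(v) | ~C(j,j))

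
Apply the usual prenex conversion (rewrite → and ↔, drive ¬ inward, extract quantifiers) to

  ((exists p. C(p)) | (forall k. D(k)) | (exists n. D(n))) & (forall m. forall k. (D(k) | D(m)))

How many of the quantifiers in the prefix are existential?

Rename bound variables to avoid capture: k↦y.
  ((exists p. C(p)) | (forall k. D(k)) | (exists n. D(n))) & (forall m. forall y. (D(y) | D(m)))
Finally move all quantifiers to the prefix:
  exists p. forall k. exists n. forall m. forall y. ((C(p) | D(k) | D(n)) & (D(y) | D(m)))
The prefix is exists p forall k exists n forall m forall y: 3 universal, 2 existential.

2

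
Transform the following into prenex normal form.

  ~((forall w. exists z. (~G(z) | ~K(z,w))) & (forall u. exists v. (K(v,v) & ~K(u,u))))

exists w. forall z. exists u. forall v. (G(z) & K(z,w) | ~K(v,v) | K(u,u))

Drive negations inward (¬∀x A ≡ ∃x ¬A, ¬∃x A ≡ ∀x ¬A, De Morgan for ∧/∨):
  (exists w. forall z. (G(z) & K(z,w))) | (exists u. forall v. (~K(v,v) | K(u,u)))
All bound variables are already distinct, so no renaming is needed.
Extract every quantifier outward, since the variables are now distinct and don't occur free across branches:
  exists w. forall z. exists u. forall v. (G(z) & K(z,w) | ~K(v,v) | K(u,u))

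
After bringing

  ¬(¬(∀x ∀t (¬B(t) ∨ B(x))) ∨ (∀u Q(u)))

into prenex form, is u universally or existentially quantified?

existential

Move each ¬ inward, flipping quantifiers it crosses:
  (∀x ∀t (¬B(t) ∨ B(x))) ∧ (∃u ¬Q(u))
All bound variables are already distinct, so no renaming is needed.
Finally move all quantifiers to the prefix:
  ∀x ∀t ∃u ((¬B(t) ∨ B(x)) ∧ ¬Q(u))
The quantifier ∀u sits under an odd number of negations, so it flips to ∃u.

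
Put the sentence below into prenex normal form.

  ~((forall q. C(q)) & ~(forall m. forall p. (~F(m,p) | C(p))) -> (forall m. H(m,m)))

Eliminate → and ↔ using ¬ and ∨.
  ~(~((forall q. C(q)) & ~(forall m. forall p. (~F(m,p) | C(p)))) | (forall m. H(m,m)))
Push ¬ through the quantifiers and connectives to reach negation normal form:
  (forall q. C(q)) & (exists m. exists p. (F(m,p) & ~C(p))) & (exists m. ~H(m,m))
Standardize variables apart so no two quantifiers bind the same name: m↦b.
  (forall q. C(q)) & (exists m. exists p. (F(m,p) & ~C(p))) & (exists b. ~H(b,b))
Pull the quantifiers to the front (each side's bound variable is not free in the other side):
  forall q. exists m. exists p. exists b. (C(q) & F(m,p) & ~C(p) & ~H(b,b))

forall q. exists m. exists p. exists b. (C(q) & F(m,p) & ~C(p) & ~H(b,b))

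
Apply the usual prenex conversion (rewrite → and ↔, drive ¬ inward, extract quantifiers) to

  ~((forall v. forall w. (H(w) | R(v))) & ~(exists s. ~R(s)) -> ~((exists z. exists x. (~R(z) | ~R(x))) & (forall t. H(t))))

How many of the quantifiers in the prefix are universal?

4

Eliminate → and ↔ using ¬ and ∨.
  ~(~((forall v. forall w. (H(w) | R(v))) & ~(exists s. ~R(s))) | ~((exists z. exists x. (~R(z) | ~R(x))) & (forall t. H(t))))
Push ¬ through the quantifiers and connectives to reach negation normal form:
  (forall v. forall w. (H(w) | R(v))) & (forall s. R(s)) & (exists z. exists x. (~R(z) | ~R(x))) & (forall t. H(t))
All bound variables are already distinct, so no renaming is needed.
Extract every quantifier outward, since the variables are now distinct and don't occur free across branches:
  forall v. forall w. forall s. exists z. exists x. forall t. ((H(w) | R(v)) & R(s) & (~R(z) | ~R(x)) & H(t))
The prefix is forall v forall w forall s exists z exists x forall t: 4 universal, 2 existential.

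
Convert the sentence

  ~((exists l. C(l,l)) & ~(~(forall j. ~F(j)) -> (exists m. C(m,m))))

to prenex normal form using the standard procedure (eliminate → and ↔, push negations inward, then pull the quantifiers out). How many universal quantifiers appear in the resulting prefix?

2

Rewrite implications/biconditionals: A → B as ¬A ∨ B.
  ~((exists l. C(l,l)) & ~(~~(forall j. ~F(j)) | (exists m. C(m,m))))
Move each ¬ inward, flipping quantifiers it crosses:
  (forall l. ~C(l,l)) | (forall j. ~F(j)) | (exists m. C(m,m))
Extract every quantifier outward, since the variables are now distinct and don't occur free across branches:
  forall l. forall j. exists m. (~C(l,l) | ~F(j) | C(m,m))
The prefix is forall l forall j exists m: 2 universal, 1 existential.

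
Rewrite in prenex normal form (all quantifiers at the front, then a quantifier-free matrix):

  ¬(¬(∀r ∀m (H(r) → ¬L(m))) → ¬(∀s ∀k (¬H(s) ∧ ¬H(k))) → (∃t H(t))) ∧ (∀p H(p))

∃r ∃m ∃s ∃k ∀t ∀p (H(r) ∧ L(m) ∧ (H(s) ∨ H(k)) ∧ ¬H(t) ∧ H(p))

Rewrite implications/biconditionals: A → B as ¬A ∨ B.
  ¬(¬¬(∀r ∀m (¬H(r) ∨ ¬L(m))) ∨ ¬¬(∀s ∀k (¬H(s) ∧ ¬H(k))) ∨ (∃t H(t))) ∧ (∀p H(p))
Drive negations inward (¬∀x A ≡ ∃x ¬A, ¬∃x A ≡ ∀x ¬A, De Morgan for ∧/∨):
  (∃r ∃m (H(r) ∧ L(m))) ∧ (∃s ∃k (H(s) ∨ H(k))) ∧ (∀t ¬H(t)) ∧ (∀p H(p))
All bound variables are already distinct, so no renaming is needed.
Pull the quantifiers to the front (each side's bound variable is not free in the other side):
  ∃r ∃m ∃s ∃k ∀t ∀p (H(r) ∧ L(m) ∧ (H(s) ∨ H(k)) ∧ ¬H(t) ∧ H(p))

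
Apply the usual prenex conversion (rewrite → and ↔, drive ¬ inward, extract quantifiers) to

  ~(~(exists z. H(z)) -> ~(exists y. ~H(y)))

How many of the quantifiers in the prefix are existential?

1

Rewrite implications/biconditionals: A → B as ¬A ∨ B.
  ~(~~(exists z. H(z)) | ~(exists y. ~H(y)))
Drive negations inward (¬∀x A ≡ ∃x ¬A, ¬∃x A ≡ ∀x ¬A, De Morgan for ∧/∨):
  (forall z. ~H(z)) & (exists y. ~H(y))
Finally move all quantifiers to the prefix:
  forall z. exists y. (~H(z) & ~H(y))
The prefix is forall z exists y: 1 universal, 1 existential.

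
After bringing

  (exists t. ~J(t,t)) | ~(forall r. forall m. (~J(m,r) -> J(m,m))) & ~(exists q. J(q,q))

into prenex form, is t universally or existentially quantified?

existential

Eliminate → and ↔ using ¬ and ∨.
  (exists t. ~J(t,t)) | ~(forall r. forall m. (~~J(m,r) | J(m,m))) & ~(exists q. J(q,q))
Move each ¬ inward, flipping quantifiers it crosses:
  (exists t. ~J(t,t)) | (exists r. exists m. (~J(m,r) & ~J(m,m))) & (forall q. ~J(q,q))
Pull the quantifiers to the front (each side's bound variable is not free in the other side):
  exists t. exists r. exists m. forall q. (~J(t,t) | ~J(m,r) & ~J(m,m) & ~J(q,q))
The quantifier exists t sits under an even number of negations (counting the antecedent side of each →), so it remains existential.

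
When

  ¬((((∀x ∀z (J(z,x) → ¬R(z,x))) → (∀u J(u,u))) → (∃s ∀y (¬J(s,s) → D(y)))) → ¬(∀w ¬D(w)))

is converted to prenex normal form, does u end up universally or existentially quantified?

Eliminate → and ↔ using ¬ and ∨.
  ¬(¬(¬(¬(∀x ∀z (¬J(z,x) ∨ ¬R(z,x))) ∨ (∀u J(u,u))) ∨ (∃s ∀y (¬¬J(s,s) ∨ D(y)))) ∨ ¬(∀w ¬D(w)))
Move each ¬ inward, flipping quantifiers it crosses:
  ((∀x ∀z (¬J(z,x) ∨ ¬R(z,x))) ∧ (∃u ¬J(u,u)) ∨ (∃s ∀y (J(s,s) ∨ D(y)))) ∧ (∀w ¬D(w))
All bound variables are already distinct, so no renaming is needed.
Pull the quantifiers to the front (each side's bound variable is not free in the other side):
  ∀x ∀z ∃u ∃s ∀y ∀w (((¬J(z,x) ∨ ¬R(z,x)) ∧ ¬J(u,u) ∨ J(s,s) ∨ D(y)) ∧ ¬D(w))
The quantifier ∀u sits under an odd number of negations (counting the antecedent side of each →), so it flips to ∃u.

existential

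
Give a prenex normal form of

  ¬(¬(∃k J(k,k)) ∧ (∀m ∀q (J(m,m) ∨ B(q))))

Drive negations inward (¬∀x A ≡ ∃x ¬A, ¬∃x A ≡ ∀x ¬A, De Morgan for ∧/∨):
  (∃k J(k,k)) ∨ (∃m ∃q (¬J(m,m) ∧ ¬B(q)))
All bound variables are already distinct, so no renaming is needed.
Extract every quantifier outward, since the variables are now distinct and don't occur free across branches:
  ∃k ∃m ∃q (J(k,k) ∨ ¬J(m,m) ∧ ¬B(q))

∃k ∃m ∃q (J(k,k) ∨ ¬J(m,m) ∧ ¬B(q))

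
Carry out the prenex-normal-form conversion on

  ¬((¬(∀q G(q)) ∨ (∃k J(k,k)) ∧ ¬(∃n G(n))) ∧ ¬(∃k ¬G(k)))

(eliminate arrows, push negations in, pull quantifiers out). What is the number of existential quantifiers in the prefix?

2

Move each ¬ inward, flipping quantifiers it crosses:
  (∀q G(q)) ∧ ((∀k ¬J(k,k)) ∨ (∃n G(n))) ∨ (∃k ¬G(k))
Standardize variables apart so no two quantifiers bind the same name: k↦x.
  (∀q G(q)) ∧ ((∀k ¬J(k,k)) ∨ (∃n G(n))) ∨ (∃x ¬G(x))
Pull the quantifiers to the front (each side's bound variable is not free in the other side):
  ∀q ∀k ∃n ∃x (G(q) ∧ (¬J(k,k) ∨ G(n)) ∨ ¬G(x))
The prefix is ∀q ∀k ∃n ∃x: 2 universal, 2 existential.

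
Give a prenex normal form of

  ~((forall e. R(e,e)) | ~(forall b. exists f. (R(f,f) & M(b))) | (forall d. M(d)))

Push ¬ through the quantifiers and connectives to reach negation normal form:
  (exists e. ~R(e,e)) & (forall b. exists f. (R(f,f) & M(b))) & (exists d. ~M(d))
All bound variables are already distinct, so no renaming is needed.
Pull the quantifiers to the front (each side's bound variable is not free in the other side):
  exists e. forall b. exists f. exists d. (~R(e,e) & R(f,f) & M(b) & ~M(d))

exists e. forall b. exists f. exists d. (~R(e,e) & R(f,f) & M(b) & ~M(d))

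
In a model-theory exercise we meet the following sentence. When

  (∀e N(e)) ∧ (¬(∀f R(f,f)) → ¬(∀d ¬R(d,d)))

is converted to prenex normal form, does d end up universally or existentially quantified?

First replace A → B with ¬A ∨ B.
  (∀e N(e)) ∧ (¬¬(∀f R(f,f)) ∨ ¬(∀d ¬R(d,d)))
Push ¬ through the quantifiers and connectives to reach negation normal form:
  (∀e N(e)) ∧ ((∀f R(f,f)) ∨ (∃d R(d,d)))
All bound variables are already distinct, so no renaming is needed.
Extract every quantifier outward, since the variables are now distinct and don't occur free across branches:
  ∀e ∀f ∃d (N(e) ∧ (R(f,f) ∨ R(d,d)))
The quantifier ∀d sits under an odd number of negations (counting the antecedent side of each →), so it flips to ∃d.

existential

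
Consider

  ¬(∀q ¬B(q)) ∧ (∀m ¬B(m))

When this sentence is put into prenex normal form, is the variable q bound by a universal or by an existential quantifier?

Push ¬ through the quantifiers and connectives to reach negation normal form:
  (∃q B(q)) ∧ (∀m ¬B(m))
All bound variables are already distinct, so no renaming is needed.
Finally move all quantifiers to the prefix:
  ∃q ∀m (B(q) ∧ ¬B(m))
The quantifier ∀q sits under an odd number of negations, so it flips to ∃q.

existential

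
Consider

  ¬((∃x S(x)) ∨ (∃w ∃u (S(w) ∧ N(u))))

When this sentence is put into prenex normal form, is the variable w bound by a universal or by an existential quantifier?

Move each ¬ inward, flipping quantifiers it crosses:
  (∀x ¬S(x)) ∧ (∀w ∀u (¬S(w) ∨ ¬N(u)))
Pull the quantifiers to the front (each side's bound variable is not free in the other side):
  ∀x ∀w ∀u (¬S(x) ∧ (¬S(w) ∨ ¬N(u)))
The quantifier ∃w sits under an odd number of negations, so it flips to ∀w.

universal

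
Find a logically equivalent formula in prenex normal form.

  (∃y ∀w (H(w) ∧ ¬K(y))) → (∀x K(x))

∀y ∃w ∀x (¬H(w) ∨ K(y) ∨ K(x))

Rewrite implications/biconditionals: A → B as ¬A ∨ B.
  ¬(∃y ∀w (H(w) ∧ ¬K(y))) ∨ (∀x K(x))
Drive negations inward (¬∀x A ≡ ∃x ¬A, ¬∃x A ≡ ∀x ¬A, De Morgan for ∧/∨):
  (∀y ∃w (¬H(w) ∨ K(y))) ∨ (∀x K(x))
Extract every quantifier outward, since the variables are now distinct and don't occur free across branches:
  ∀y ∃w ∀x (¬H(w) ∨ K(y) ∨ K(x))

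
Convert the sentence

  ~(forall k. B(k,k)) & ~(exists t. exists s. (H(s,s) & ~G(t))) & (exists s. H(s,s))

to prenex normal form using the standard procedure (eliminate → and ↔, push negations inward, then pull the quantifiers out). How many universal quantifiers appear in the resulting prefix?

Move each ¬ inward, flipping quantifiers it crosses:
  (exists k. ~B(k,k)) & (forall t. forall s. (~H(s,s) | G(t))) & (exists s. H(s,s))
Standardize variables apart so no two quantifiers bind the same name: s↦u1.
  (exists k. ~B(k,k)) & (forall t. forall s. (~H(s,s) | G(t))) & (exists u1. H(u1,u1))
Extract every quantifier outward, since the variables are now distinct and don't occur free across branches:
  exists k. forall t. forall s. exists u1. (~B(k,k) & (~H(s,s) | G(t)) & H(u1,u1))
The prefix is exists k forall t forall s exists u1: 2 universal, 2 existential.

2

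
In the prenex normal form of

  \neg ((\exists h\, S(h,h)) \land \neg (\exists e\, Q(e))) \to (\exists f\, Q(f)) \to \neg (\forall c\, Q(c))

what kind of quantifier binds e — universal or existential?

universal

First replace A → B with ¬A ∨ B.
  \neg \neg ((\exists h\, S(h,h)) \land \neg (\exists e\, Q(e))) \lor \neg (\exists f\, Q(f)) \lor \neg (\forall c\, Q(c))
Push ¬ through the quantifiers and connectives to reach negation normal form:
  (\exists h\, S(h,h)) \land (\forall e\, \neg Q(e)) \lor (\forall f\, \neg Q(f)) \lor (\exists c\, \neg Q(c))
Extract every quantifier outward, since the variables are now distinct and don't occur free across branches:
  \exists h\, \forall e\, \forall f\, \exists c\, (S(h,h) \land \neg Q(e) \lor \neg Q(f) \lor \neg Q(c))
The quantifier \exists e sits under an odd number of negations (counting the antecedent side of each →), so it flips to \forall e.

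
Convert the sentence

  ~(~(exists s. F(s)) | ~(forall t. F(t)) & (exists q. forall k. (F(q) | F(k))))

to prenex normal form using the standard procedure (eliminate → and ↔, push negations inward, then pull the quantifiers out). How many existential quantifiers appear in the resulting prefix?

Move each ¬ inward, flipping quantifiers it crosses:
  (exists s. F(s)) & ((forall t. F(t)) | (forall q. exists k. (~F(q) & ~F(k))))
All bound variables are already distinct, so no renaming is needed.
Pull the quantifiers to the front (each side's bound variable is not free in the other side):
  exists s. forall t. forall q. exists k. (F(s) & (F(t) | ~F(q) & ~F(k)))
The prefix is exists s forall t forall q exists k: 2 universal, 2 existential.

2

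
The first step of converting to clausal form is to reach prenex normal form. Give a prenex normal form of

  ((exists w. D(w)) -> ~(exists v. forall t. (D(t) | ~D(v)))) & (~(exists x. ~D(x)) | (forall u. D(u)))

forall w. forall v. exists t. forall x. forall u. ((~D(w) | ~D(t) & D(v)) & (D(x) | D(u)))

First replace A → B with ¬A ∨ B.
  (~(exists w. D(w)) | ~(exists v. forall t. (D(t) | ~D(v)))) & (~(exists x. ~D(x)) | (forall u. D(u)))
Push ¬ through the quantifiers and connectives to reach negation normal form:
  ((forall w. ~D(w)) | (forall v. exists t. (~D(t) & D(v)))) & ((forall x. D(x)) | (forall u. D(u)))
Pull the quantifiers to the front (each side's bound variable is not free in the other side):
  forall w. forall v. exists t. forall x. forall u. ((~D(w) | ~D(t) & D(v)) & (D(x) | D(u)))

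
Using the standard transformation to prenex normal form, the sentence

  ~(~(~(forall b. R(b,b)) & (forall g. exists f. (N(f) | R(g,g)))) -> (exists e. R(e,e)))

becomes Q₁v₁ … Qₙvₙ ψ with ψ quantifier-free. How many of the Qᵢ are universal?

3

Eliminate → and ↔ using ¬ and ∨.
  ~(~~(~(forall b. R(b,b)) & (forall g. exists f. (N(f) | R(g,g)))) | (exists e. R(e,e)))
Drive negations inward (¬∀x A ≡ ∃x ¬A, ¬∃x A ≡ ∀x ¬A, De Morgan for ∧/∨):
  ((forall b. R(b,b)) | (exists g. forall f. (~N(f) & ~R(g,g)))) & (forall e. ~R(e,e))
All bound variables are already distinct, so no renaming is needed.
Finally move all quantifiers to the prefix:
  forall b. exists g. forall f. forall e. ((R(b,b) | ~N(f) & ~R(g,g)) & ~R(e,e))
The prefix is forall b exists g forall f forall e: 3 universal, 1 existential.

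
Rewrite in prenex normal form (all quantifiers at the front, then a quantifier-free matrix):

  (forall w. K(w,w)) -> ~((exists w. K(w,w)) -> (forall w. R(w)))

Rewrite implications/biconditionals: A → B as ¬A ∨ B.
  ~(forall w. K(w,w)) | ~(~(exists w. K(w,w)) | (forall w. R(w)))
Drive negations inward (¬∀x A ≡ ∃x ¬A, ¬∃x A ≡ ∀x ¬A, De Morgan for ∧/∨):
  (exists w. ~K(w,w)) | (exists w. K(w,w)) & (exists w. ~R(w))
Rename bound variables to avoid capture: w↦x1, w↦a.
  (exists w. ~K(w,w)) | (exists x1. K(x1,x1)) & (exists a. ~R(a))
Pull the quantifiers to the front (each side's bound variable is not free in the other side):
  exists w. exists x1. exists a. (~K(w,w) | K(x1,x1) & ~R(a))

exists w. exists x1. exists a. (~K(w,w) | K(x1,x1) & ~R(a))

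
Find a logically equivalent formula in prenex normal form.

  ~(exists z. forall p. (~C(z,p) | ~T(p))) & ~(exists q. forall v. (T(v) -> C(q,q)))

Rewrite implications/biconditionals: A → B as ¬A ∨ B.
  ~(exists z. forall p. (~C(z,p) | ~T(p))) & ~(exists q. forall v. (~T(v) | C(q,q)))
Drive negations inward (¬∀x A ≡ ∃x ¬A, ¬∃x A ≡ ∀x ¬A, De Morgan for ∧/∨):
  (forall z. exists p. (C(z,p) & T(p))) & (forall q. exists v. (T(v) & ~C(q,q)))
All bound variables are already distinct, so no renaming is needed.
Finally move all quantifiers to the prefix:
  forall z. exists p. forall q. exists v. (C(z,p) & T(p) & T(v) & ~C(q,q))

forall z. exists p. forall q. exists v. (C(z,p) & T(p) & T(v) & ~C(q,q))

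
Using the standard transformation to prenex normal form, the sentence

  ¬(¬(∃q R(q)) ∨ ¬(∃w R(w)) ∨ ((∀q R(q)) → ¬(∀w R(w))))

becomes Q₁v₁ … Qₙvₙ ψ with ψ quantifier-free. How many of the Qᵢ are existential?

Rewrite implications/biconditionals: A → B as ¬A ∨ B.
  ¬(¬(∃q R(q)) ∨ ¬(∃w R(w)) ∨ ¬(∀q R(q)) ∨ ¬(∀w R(w)))
Drive negations inward (¬∀x A ≡ ∃x ¬A, ¬∃x A ≡ ∀x ¬A, De Morgan for ∧/∨):
  (∃q R(q)) ∧ (∃w R(w)) ∧ (∀q R(q)) ∧ (∀w R(w))
Standardize variables apart so no two quantifiers bind the same name: q↦a, w↦s.
  (∃q R(q)) ∧ (∃w R(w)) ∧ (∀a R(a)) ∧ (∀s R(s))
Finally move all quantifiers to the prefix:
  ∃q ∃w ∀a ∀s (R(q) ∧ R(w) ∧ R(a) ∧ R(s))
The prefix is ∃q ∃w ∀a ∀s: 2 universal, 2 existential.

2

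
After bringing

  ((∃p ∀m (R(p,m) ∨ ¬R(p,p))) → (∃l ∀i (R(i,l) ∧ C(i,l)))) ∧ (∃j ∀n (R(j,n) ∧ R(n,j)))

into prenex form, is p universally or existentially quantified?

Eliminate → and ↔ using ¬ and ∨.
  (¬(∃p ∀m (R(p,m) ∨ ¬R(p,p))) ∨ (∃l ∀i (R(i,l) ∧ C(i,l)))) ∧ (∃j ∀n (R(j,n) ∧ R(n,j)))
Push ¬ through the quantifiers and connectives to reach negation normal form:
  ((∀p ∃m (¬R(p,m) ∧ R(p,p))) ∨ (∃l ∀i (R(i,l) ∧ C(i,l)))) ∧ (∃j ∀n (R(j,n) ∧ R(n,j)))
Extract every quantifier outward, since the variables are now distinct and don't occur free across branches:
  ∀p ∃m ∃l ∀i ∃j ∀n ((¬R(p,m) ∧ R(p,p) ∨ R(i,l) ∧ C(i,l)) ∧ R(j,n) ∧ R(n,j))
The quantifier ∃p sits under an odd number of negations (counting the antecedent side of each →), so it flips to ∀p.

universal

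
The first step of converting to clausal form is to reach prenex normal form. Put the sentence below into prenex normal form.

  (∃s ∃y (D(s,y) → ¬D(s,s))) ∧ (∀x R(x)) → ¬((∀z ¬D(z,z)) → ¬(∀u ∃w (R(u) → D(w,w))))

∀s ∀y ∃x ∀z ∀u ∃w (D(s,y) ∧ D(s,s) ∨ ¬R(x) ∨ ¬D(z,z) ∧ (¬R(u) ∨ D(w,w)))

Rewrite implications/biconditionals: A → B as ¬A ∨ B.
  ¬((∃s ∃y (¬D(s,y) ∨ ¬D(s,s))) ∧ (∀x R(x))) ∨ ¬(¬(∀z ¬D(z,z)) ∨ ¬(∀u ∃w (¬R(u) ∨ D(w,w))))
Push ¬ through the quantifiers and connectives to reach negation normal form:
  (∀s ∀y (D(s,y) ∧ D(s,s))) ∨ (∃x ¬R(x)) ∨ (∀z ¬D(z,z)) ∧ (∀u ∃w (¬R(u) ∨ D(w,w)))
Finally move all quantifiers to the prefix:
  ∀s ∀y ∃x ∀z ∀u ∃w (D(s,y) ∧ D(s,s) ∨ ¬R(x) ∨ ¬D(z,z) ∧ (¬R(u) ∨ D(w,w)))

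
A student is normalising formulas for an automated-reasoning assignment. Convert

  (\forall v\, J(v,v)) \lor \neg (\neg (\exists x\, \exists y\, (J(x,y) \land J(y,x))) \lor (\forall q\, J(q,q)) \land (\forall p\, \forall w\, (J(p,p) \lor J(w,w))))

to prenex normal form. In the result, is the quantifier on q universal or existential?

existential

Move each ¬ inward, flipping quantifiers it crosses:
  (\forall v\, J(v,v)) \lor (\exists x\, \exists y\, (J(x,y) \land J(y,x))) \land ((\exists q\, \neg J(q,q)) \lor (\exists p\, \exists w\, (\neg J(p,p) \land \neg J(w,w))))
All bound variables are already distinct, so no renaming is needed.
Extract every quantifier outward, since the variables are now distinct and don't occur free across branches:
  \forall v\, \exists x\, \exists y\, \exists q\, \exists p\, \exists w\, (J(v,v) \lor J(x,y) \land J(y,x) \land (\neg J(q,q) \lor \neg J(p,p) \land \neg J(w,w)))
The quantifier \forall q sits under an odd number of negations, so it flips to \exists q.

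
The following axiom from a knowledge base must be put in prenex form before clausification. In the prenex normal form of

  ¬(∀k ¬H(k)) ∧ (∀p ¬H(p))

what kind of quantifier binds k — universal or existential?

Push ¬ through the quantifiers and connectives to reach negation normal form:
  (∃k H(k)) ∧ (∀p ¬H(p))
All bound variables are already distinct, so no renaming is needed.
Finally move all quantifiers to the prefix:
  ∃k ∀p (H(k) ∧ ¬H(p))
The quantifier ∀k sits under an odd number of negations, so it flips to ∃k.

existential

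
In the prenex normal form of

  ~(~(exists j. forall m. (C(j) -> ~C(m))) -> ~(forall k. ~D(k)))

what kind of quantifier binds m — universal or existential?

existential

Eliminate → and ↔ using ¬ and ∨.
  ~(~~(exists j. forall m. (~C(j) | ~C(m))) | ~(forall k. ~D(k)))
Drive negations inward (¬∀x A ≡ ∃x ¬A, ¬∃x A ≡ ∀x ¬A, De Morgan for ∧/∨):
  (forall j. exists m. (C(j) & C(m))) & (forall k. ~D(k))
All bound variables are already distinct, so no renaming is needed.
Finally move all quantifiers to the prefix:
  forall j. exists m. forall k. (C(j) & C(m) & ~D(k))
The quantifier forall m sits under an odd number of negations (counting the antecedent side of each →), so it flips to exists m.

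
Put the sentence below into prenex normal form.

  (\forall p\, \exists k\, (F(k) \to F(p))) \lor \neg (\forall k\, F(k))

Eliminate → and ↔ using ¬ and ∨.
  (\forall p\, \exists k\, (\neg F(k) \lor F(p))) \lor \neg (\forall k\, F(k))
Push ¬ through the quantifiers and connectives to reach negation normal form:
  (\forall p\, \exists k\, (\neg F(k) \lor F(p))) \lor (\exists k\, \neg F(k))
Standardize variables apart so no two quantifiers bind the same name: k↦v.
  (\forall p\, \exists k\, (\neg F(k) \lor F(p))) \lor (\exists v\, \neg F(v))
Pull the quantifiers to the front (each side's bound variable is not free in the other side):
  \forall p\, \exists k\, \exists v\, (\neg F(k) \lor F(p) \lor \neg F(v))

\forall p\, \exists k\, \exists v\, (\neg F(k) \lor F(p) \lor \neg F(v))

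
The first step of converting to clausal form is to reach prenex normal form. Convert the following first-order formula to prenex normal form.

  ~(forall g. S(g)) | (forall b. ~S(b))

Drive negations inward (¬∀x A ≡ ∃x ¬A, ¬∃x A ≡ ∀x ¬A, De Morgan for ∧/∨):
  (exists g. ~S(g)) | (forall b. ~S(b))
All bound variables are already distinct, so no renaming is needed.
Pull the quantifiers to the front (each side's bound variable is not free in the other side):
  exists g. forall b. (~S(g) | ~S(b))

exists g. forall b. (~S(g) | ~S(b))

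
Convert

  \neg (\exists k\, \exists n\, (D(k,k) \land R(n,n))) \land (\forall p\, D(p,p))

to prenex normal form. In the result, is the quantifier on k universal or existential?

Drive negations inward (¬∀x A ≡ ∃x ¬A, ¬∃x A ≡ ∀x ¬A, De Morgan for ∧/∨):
  (\forall k\, \forall n\, (\neg D(k,k) \lor \neg R(n,n))) \land (\forall p\, D(p,p))
Pull the quantifiers to the front (each side's bound variable is not free in the other side):
  \forall k\, \forall n\, \forall p\, ((\neg D(k,k) \lor \neg R(n,n)) \land D(p,p))
The quantifier \exists k sits under an odd number of negations, so it flips to \forall k.

universal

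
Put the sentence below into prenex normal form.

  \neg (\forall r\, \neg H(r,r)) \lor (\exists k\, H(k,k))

\exists r\, \exists k\, (H(r,r) \lor H(k,k))

Drive negations inward (¬∀x A ≡ ∃x ¬A, ¬∃x A ≡ ∀x ¬A, De Morgan for ∧/∨):
  (\exists r\, H(r,r)) \lor (\exists k\, H(k,k))
All bound variables are already distinct, so no renaming is needed.
Extract every quantifier outward, since the variables are now distinct and don't occur free across branches:
  \exists r\, \exists k\, (H(r,r) \lor H(k,k))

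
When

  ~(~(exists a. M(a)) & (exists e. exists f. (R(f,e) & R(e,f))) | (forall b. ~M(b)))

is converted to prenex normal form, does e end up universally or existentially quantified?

Drive negations inward (¬∀x A ≡ ∃x ¬A, ¬∃x A ≡ ∀x ¬A, De Morgan for ∧/∨):
  ((exists a. M(a)) | (forall e. forall f. (~R(f,e) | ~R(e,f)))) & (exists b. M(b))
All bound variables are already distinct, so no renaming is needed.
Finally move all quantifiers to the prefix:
  exists a. forall e. forall f. exists b. ((M(a) | ~R(f,e) | ~R(e,f)) & M(b))
The quantifier exists e sits under an odd number of negations, so it flips to forall e.

universal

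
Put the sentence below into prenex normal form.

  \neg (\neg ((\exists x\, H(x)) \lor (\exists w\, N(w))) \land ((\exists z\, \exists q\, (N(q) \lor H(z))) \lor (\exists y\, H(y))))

\exists x\, \exists w\, \forall z\, \forall q\, \forall y\, (H(x) \lor N(w) \lor \neg N(q) \land \neg H(z) \land \neg H(y))

Drive negations inward (¬∀x A ≡ ∃x ¬A, ¬∃x A ≡ ∀x ¬A, De Morgan for ∧/∨):
  (\exists x\, H(x)) \lor (\exists w\, N(w)) \lor (\forall z\, \forall q\, (\neg N(q) \land \neg H(z))) \land (\forall y\, \neg H(y))
Pull the quantifiers to the front (each side's bound variable is not free in the other side):
  \exists x\, \exists w\, \forall z\, \forall q\, \forall y\, (H(x) \lor N(w) \lor \neg N(q) \land \neg H(z) \land \neg H(y))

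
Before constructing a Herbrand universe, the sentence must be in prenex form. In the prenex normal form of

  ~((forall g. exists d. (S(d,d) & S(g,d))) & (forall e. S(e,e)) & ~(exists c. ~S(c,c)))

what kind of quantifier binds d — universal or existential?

universal

Push ¬ through the quantifiers and connectives to reach negation normal form:
  (exists g. forall d. (~S(d,d) | ~S(g,d))) | (exists e. ~S(e,e)) | (exists c. ~S(c,c))
All bound variables are already distinct, so no renaming is needed.
Extract every quantifier outward, since the variables are now distinct and don't occur free across branches:
  exists g. forall d. exists e. exists c. (~S(d,d) | ~S(g,d) | ~S(e,e) | ~S(c,c))
The quantifier exists d sits under an odd number of negations, so it flips to forall d.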